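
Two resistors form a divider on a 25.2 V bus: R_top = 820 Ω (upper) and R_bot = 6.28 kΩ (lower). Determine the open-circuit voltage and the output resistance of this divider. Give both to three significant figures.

V_th is the open-circuit tap voltage: 25.2 × 6280/(820 + 6280) = 22.3 V.
With the supply zeroed, R_top and R_bot appear in parallel from the tap: R_th = R_top‖R_bot = (820 × 6280)/7100 = 725 Ω.

V_th = 22.3 V, R_th = 725 Ω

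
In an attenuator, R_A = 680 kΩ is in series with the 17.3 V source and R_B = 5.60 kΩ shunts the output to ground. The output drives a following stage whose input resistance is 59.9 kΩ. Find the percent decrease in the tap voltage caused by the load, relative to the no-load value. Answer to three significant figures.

Unloaded V = 17.3 × 5.60/685.6 = 0.14131 V.
Loaded: R_B‖R_L = 5.121 kΩ, giving V = 17.3 × 5.121/685.1 = 0.12932 V.
Drop = (0.14131 − 0.12932) / 0.14131 = 8.49 %.

8.49 %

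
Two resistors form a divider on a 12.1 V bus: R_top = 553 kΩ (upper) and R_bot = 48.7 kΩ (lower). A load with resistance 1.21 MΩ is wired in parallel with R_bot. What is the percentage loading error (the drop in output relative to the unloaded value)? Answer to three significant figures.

3.57 %

The divider's output (Thévenin) resistance is R_top‖R_bot = 44.76 kΩ.
Fractional drop under load = R_th/(R_th + R_L) = 44.76 / (44.76 + 1210) = 0.03567.
So the output falls by 3.57 %.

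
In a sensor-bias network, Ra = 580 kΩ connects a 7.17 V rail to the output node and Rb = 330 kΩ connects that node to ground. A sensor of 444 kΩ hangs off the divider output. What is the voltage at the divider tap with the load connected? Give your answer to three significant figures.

The load sits in parallel with Rb: Rb‖R_L = (330 × 444) / (330 + 444) = 189.3 kΩ.
V_out = 7.17 × 189.3 / (580 + 189.3) = 7.17 × 189.3/769.3 = 1.76 V.
(Unloaded it would have been 2.60 V.)

V_out ≈ 1.76 V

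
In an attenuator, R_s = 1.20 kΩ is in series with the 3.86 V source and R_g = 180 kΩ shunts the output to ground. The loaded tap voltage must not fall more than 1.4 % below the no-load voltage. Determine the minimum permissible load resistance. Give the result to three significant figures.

Output resistance R_th = R_s‖R_g = (1.20 × 180)/181.2 = 1.192 kΩ.
The fractional drop is R_th/(R_th + R_L); requiring this ≤ 0.0140 gives R_L ≥ R_th(1/0.0140 − 1) = 1.192 × 70.43 = 84.0 kΩ.

R_L(min) ≈ 84.0 kΩ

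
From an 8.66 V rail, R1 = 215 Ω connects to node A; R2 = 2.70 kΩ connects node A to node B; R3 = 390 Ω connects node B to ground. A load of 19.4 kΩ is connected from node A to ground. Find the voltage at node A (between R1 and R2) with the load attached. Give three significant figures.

V ≈ 8.01 V

Below node A the series string R2+R3 = 3090 Ω sits in parallel with the 19400 Ω load: 2665 Ω.
V_A = 8.66 × 2665/(215 + 2665) = 8.01 V.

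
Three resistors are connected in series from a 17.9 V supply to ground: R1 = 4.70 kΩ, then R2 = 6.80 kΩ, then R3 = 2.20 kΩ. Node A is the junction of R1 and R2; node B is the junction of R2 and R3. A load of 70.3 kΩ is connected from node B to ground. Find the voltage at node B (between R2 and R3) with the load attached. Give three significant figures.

V ≈ 2.80 V

At node B, R3 is in parallel with the load: R3‖R_L = 2.133 kΩ.
Below node A the resistance is R2 + (R3‖R_L) = 8.933 kΩ, so V_A = 17.9 × 8.933/13.63 = 11.73 V.
Then V_B = V_A × (R3‖R_L)/(R2 + R3‖R_L) = 11.73 × 2.133/8.933 = 2.80 V.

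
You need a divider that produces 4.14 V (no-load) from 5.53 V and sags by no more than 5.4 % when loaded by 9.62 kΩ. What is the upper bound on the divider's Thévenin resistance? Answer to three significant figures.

R_th ≤ 549 Ω

Loading drop = R_th/(R_th + R_L) ≤ 0.0540, so R_th ≤ R_L · ε/(1−ε) = 9.62 kΩ × 0.0540/0.9460 = 549 Ω.
(Any R1, R2 with R2/(R1+R2) = 0.749 and R1‖R2 ≤ 549 Ω will meet the spec.)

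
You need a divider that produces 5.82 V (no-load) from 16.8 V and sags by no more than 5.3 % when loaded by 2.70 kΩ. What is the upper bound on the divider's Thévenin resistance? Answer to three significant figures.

R_th ≤ 151 Ω

Loading drop = R_th/(R_th + R_L) ≤ 0.0530, so R_th ≤ R_L · ε/(1−ε) = 2.70 kΩ × 0.0530/0.9470 = 151 Ω.
(Any R1, R2 with R2/(R1+R2) = 0.346 and R1‖R2 ≤ 151 Ω will meet the spec.)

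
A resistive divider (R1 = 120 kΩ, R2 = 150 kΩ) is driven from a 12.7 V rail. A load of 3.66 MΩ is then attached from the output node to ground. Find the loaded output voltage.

V_out ≈ 6.93 V

The load sits in parallel with R2: R2‖R_L = (150 × 3660) / (150 + 3660) = 144.1 kΩ.
V_out = 12.7 × 144.1 / (120 + 144.1) = 12.7 × 144.1/264.1 = 6.93 V.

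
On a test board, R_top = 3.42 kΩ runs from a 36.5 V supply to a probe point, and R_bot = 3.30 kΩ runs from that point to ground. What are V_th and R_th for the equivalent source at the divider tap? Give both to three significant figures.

V_th is the open-circuit tap voltage: 36.5 × 3.30/(3.42 + 3.30) = 17.9 V.
With the supply zeroed, R_top and R_bot appear in parallel from the tap: R_th = R_top‖R_bot = (3.42 × 3.30)/6.720 = 1.68 kΩ.

V_th = 17.9 V, R_th = 1.68 kΩ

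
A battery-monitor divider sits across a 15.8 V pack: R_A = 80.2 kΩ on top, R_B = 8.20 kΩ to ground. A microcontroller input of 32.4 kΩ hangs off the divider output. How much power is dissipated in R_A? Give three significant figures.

P ≈ 2.66 mW

Total resistance from the source is R_A + (R_B‖R_L) = 86.74 kΩ, so I = 15.8/86.74 kΩ = 0.1821 mA.
P = I²·R_A = (0.1821 mA)² × 80.2 kΩ = 2.66 mW.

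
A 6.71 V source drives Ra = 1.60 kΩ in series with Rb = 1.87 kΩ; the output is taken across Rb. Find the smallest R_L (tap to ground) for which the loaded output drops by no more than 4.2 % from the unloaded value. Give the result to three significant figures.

R_L(min) ≈ 19.7 kΩ

Output resistance R_th = Ra‖Rb = (1600 × 1870)/3470 = 862.2 Ω.
The fractional drop is R_th/(R_th + R_L); requiring this ≤ 0.0420 gives R_L ≥ R_th(1/0.0420 − 1) = 862.2 × 22.81 = 19.7 kΩ.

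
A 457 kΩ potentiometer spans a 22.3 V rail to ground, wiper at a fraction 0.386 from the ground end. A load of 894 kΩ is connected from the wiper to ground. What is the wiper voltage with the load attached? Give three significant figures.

The wiper splits the pot into (1−α)R = 280.6 kΩ above and αR = 176.4 kΩ below.
Lower section ‖ load = 147.3 kΩ.
V_wiper = 22.3 × 147.3/(280.6 + 147.3) = 7.68 V.

V ≈ 7.68 V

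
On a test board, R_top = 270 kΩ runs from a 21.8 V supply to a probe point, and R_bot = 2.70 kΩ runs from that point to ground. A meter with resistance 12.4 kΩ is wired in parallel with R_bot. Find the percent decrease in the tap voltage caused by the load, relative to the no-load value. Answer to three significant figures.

The divider's output (Thévenin) resistance is R_top‖R_bot = 2.673 kΩ.
Fractional drop under load = R_th/(R_th + R_L) = 2.673 / (2.673 + 12.4) = 0.1774.
So the output falls by 17.7 %.

17.7 %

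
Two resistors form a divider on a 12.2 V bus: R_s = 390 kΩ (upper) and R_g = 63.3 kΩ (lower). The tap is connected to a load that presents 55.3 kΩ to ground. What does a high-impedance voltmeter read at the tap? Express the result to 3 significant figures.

V_out ≈ 0.858 V

The load sits in parallel with R_g: R_g‖R_L = (63.3 × 55.3) / (63.3 + 55.3) = 29.52 kΩ.
V_out = 12.2 × 29.52 / (390 + 29.52) = 12.2 × 29.52/419.5 = 0.858 V.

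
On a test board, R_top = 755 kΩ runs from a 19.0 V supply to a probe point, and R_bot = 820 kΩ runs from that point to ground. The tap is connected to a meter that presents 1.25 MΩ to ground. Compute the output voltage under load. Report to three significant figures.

V_out ≈ 7.53 V

The load sits in parallel with R_bot: R_bot‖R_L = (820 × 1250) / (820 + 1250) = 495.2 kΩ.
V_out = 19.0 × 495.2 / (755 + 495.2) = 19.0 × 495.2/1250 = 7.53 V.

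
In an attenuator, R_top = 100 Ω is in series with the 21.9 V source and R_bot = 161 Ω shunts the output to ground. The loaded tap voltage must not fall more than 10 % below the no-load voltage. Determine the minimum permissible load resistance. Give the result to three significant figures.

R_L(min) ≈ 555 Ω

Output resistance R_th = R_top‖R_bot = (100 × 161)/261.0 = 61.69 Ω.
The fractional drop is R_th/(R_th + R_L); requiring this ≤ 0.100 gives R_L ≥ R_th(1/0.100 − 1) = 61.69 × 9.000 = 555 Ω.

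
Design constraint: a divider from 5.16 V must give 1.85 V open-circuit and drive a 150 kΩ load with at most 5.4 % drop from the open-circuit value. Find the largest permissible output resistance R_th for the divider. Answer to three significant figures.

Loading drop = R_th/(R_th + R_L) ≤ 0.0540, so R_th ≤ R_L · ε/(1−ε) = 150 kΩ × 0.0540/0.9460 = 8.56 kΩ.
(Any R1, R2 with R2/(R1+R2) = 0.359 and R1‖R2 ≤ 8.56 kΩ will meet the spec.)

R_th ≤ 8.56 kΩ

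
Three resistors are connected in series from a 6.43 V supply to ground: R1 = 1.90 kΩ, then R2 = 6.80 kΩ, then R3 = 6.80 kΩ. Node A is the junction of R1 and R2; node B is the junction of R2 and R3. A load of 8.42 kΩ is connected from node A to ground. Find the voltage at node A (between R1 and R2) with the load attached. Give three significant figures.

V ≈ 4.71 V

Below node A the series string R2+R3 = 13.60 kΩ sits in parallel with the 8.42 kΩ load: 5.200 kΩ.
V_A = 6.43 × 5.200/(1.90 + 5.200) = 4.71 V.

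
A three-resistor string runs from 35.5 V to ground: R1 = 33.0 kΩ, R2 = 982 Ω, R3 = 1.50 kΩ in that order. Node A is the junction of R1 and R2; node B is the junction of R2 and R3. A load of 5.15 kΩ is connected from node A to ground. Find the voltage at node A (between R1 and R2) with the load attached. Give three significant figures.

V ≈ 1.71 V

Below node A the series string R2+R3 = 2482 Ω sits in parallel with the 5150 Ω load: 1675 Ω.
V_A = 35.5 × 1675/(33000 + 1675) = 1.71 V.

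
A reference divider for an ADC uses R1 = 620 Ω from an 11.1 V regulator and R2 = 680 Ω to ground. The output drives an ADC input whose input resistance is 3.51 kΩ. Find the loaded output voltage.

V_out ≈ 5.32 V

The load sits in parallel with R2: R2‖R_L = (680 × 3510) / (680 + 3510) = 569.6 Ω.
V_out = 11.1 × 569.6 / (620 + 569.6) = 11.1 × 569.6/1190 = 5.32 V.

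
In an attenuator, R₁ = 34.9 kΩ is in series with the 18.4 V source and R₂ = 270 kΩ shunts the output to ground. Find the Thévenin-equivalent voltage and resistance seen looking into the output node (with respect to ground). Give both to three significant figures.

V_th = 16.3 V, R_th = 30.9 kΩ

V_th is the open-circuit tap voltage: 18.4 × 270/(34.9 + 270) = 16.3 V.
With the supply zeroed, R₁ and R₂ appear in parallel from the tap: R_th = R₁‖R₂ = (34.9 × 270)/304.9 = 30.9 kΩ.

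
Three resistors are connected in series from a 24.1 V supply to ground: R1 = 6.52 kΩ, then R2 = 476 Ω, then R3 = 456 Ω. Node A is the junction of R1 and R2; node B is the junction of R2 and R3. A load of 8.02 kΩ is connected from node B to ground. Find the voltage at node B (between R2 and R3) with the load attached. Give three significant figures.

V ≈ 1.40 V

At node B, R3 is in parallel with the load: R3‖R_L = 431.5 Ω.
Below node A the resistance is R2 + (R3‖R_L) = 907.5 Ω, so V_A = 24.1 × 907.5/7427 = 2.944 V.
Then V_B = V_A × (R3‖R_L)/(R2 + R3‖R_L) = 2.944 × 431.5/907.5 = 1.40 V.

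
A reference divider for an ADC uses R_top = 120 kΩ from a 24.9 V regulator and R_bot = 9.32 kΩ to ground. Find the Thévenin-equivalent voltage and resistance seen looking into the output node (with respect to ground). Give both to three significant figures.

V_th is the open-circuit tap voltage: 24.9 × 9.32/(120 + 9.32) = 1.79 V.
With the supply zeroed, R_top and R_bot appear in parallel from the tap: R_th = R_top‖R_bot = (120 × 9.32)/129.3 = 8.65 kΩ.

V_th = 1.79 V, R_th = 8.65 kΩ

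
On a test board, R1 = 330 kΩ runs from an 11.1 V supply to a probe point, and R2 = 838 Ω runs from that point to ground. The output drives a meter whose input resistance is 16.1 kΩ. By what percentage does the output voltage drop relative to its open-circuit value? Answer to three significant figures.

The divider's output (Thévenin) resistance is R1‖R2 = 835.9 Ω.
Fractional drop under load = R_th/(R_th + R_L) = 835.9 / (835.9 + 16100) = 0.04936.
So the output falls by 4.94 %.

4.94 %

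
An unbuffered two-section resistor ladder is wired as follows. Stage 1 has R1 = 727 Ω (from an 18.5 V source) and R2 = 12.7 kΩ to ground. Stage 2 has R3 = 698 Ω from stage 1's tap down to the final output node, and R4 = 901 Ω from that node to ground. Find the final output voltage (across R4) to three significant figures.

V_out ≈ 6.89 V

Stage 2 presents R3+R4 = 1599 Ω as a load on stage 1's tap.
Stage 1's lower leg becomes R2‖(R3+R4) = 1420 Ω, so V_mid = 18.5 × 1420/2147 = 12.24 V.
Stage 2 is itself unloaded: V_out = V_mid × R4/(R3+R4) = 12.24 × 901/1599 = 6.89 V.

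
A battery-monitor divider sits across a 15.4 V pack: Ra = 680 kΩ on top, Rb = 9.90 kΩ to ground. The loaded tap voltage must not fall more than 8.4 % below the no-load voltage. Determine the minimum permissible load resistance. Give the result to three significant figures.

R_L(min) ≈ 106 kΩ

Output resistance R_th = Ra‖Rb = (680 × 9.90)/689.9 = 9.758 kΩ.
The fractional drop is R_th/(R_th + R_L); requiring this ≤ 0.0840 gives R_L ≥ R_th(1/0.0840 − 1) = 9.758 × 10.90 = 106 kΩ.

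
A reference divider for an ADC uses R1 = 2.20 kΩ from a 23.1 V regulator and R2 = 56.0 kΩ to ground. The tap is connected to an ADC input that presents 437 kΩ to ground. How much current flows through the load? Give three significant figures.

I_L ≈ 0.0506 mA

R2‖R_L = 49.64 kΩ; V_out = 23.1 × 49.64/51.84 = 22.12 V.
I_L = V_out / R_L = 22.12 / 437 kΩ = 0.0506 mA.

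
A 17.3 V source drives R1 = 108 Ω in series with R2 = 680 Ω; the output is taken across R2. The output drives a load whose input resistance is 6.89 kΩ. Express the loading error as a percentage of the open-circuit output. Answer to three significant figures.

The divider's output (Thévenin) resistance is R1‖R2 = 93.20 Ω.
Fractional drop under load = R_th/(R_th + R_L) = 93.20 / (93.20 + 6890) = 0.01335.
So the output falls by 1.33 %.

1.33 %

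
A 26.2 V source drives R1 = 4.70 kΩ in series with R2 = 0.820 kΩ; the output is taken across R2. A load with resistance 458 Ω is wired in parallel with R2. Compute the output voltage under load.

V_out ≈ 1.54 V

The load sits in parallel with R2: R2‖R_L = (820 × 458) / (820 + 458) = 293.9 Ω.
V_out = 26.2 × 293.9 / (4700 + 293.9) = 26.2 × 293.9/4994 = 1.54 V.
(Unloaded it would have been 3.89 V.)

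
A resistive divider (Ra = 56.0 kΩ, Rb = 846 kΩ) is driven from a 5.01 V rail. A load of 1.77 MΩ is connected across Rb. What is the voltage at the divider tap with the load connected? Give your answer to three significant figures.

The load sits in parallel with Rb: Rb‖R_L = (846 × 1770) / (846 + 1770) = 572.4 kΩ.
V_out = 5.01 × 572.4 / (56.0 + 572.4) = 5.01 × 572.4/628.4 = 4.56 V.
(Unloaded it would have been 4.70 V.)

V_out ≈ 4.56 V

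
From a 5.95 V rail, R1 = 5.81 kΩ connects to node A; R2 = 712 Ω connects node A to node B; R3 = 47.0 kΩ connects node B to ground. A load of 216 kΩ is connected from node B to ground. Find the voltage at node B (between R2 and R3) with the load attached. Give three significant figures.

At node B, R3 is in parallel with the load: R3‖R_L = 38600 Ω.
Below node A the resistance is R2 + (R3‖R_L) = 39310 Ω, so V_A = 5.95 × 39310/45120 = 5.184 V.
Then V_B = V_A × (R3‖R_L)/(R2 + R3‖R_L) = 5.184 × 38600/39310 = 5.09 V.

V ≈ 5.09 V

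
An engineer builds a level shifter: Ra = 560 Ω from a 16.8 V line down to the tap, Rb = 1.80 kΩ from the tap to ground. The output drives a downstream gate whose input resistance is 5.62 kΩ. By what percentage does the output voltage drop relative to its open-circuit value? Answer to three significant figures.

7.06 %

The divider's output (Thévenin) resistance is Ra‖Rb = 427.1 Ω.
Fractional drop under load = R_th/(R_th + R_L) = 427.1 / (427.1 + 5620) = 0.07063.
So the output falls by 7.06 %.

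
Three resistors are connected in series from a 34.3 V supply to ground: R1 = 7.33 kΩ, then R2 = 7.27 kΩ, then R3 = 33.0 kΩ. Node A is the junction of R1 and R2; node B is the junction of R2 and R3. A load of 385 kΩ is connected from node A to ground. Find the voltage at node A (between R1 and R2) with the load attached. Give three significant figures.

Below node A the series string R2+R3 = 40.27 kΩ sits in parallel with the 385 kΩ load: 36.46 kΩ.
V_A = 34.3 × 36.46/(7.33 + 36.46) = 28.6 V.

V ≈ 28.6 V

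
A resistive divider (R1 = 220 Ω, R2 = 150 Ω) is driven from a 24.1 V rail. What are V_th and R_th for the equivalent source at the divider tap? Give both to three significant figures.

V_th = 9.77 V, R_th = 89.2 Ω

V_th is the open-circuit tap voltage: 24.1 × 150/(220 + 150) = 9.77 V.
With the supply zeroed, R1 and R2 appear in parallel from the tap: R_th = R1‖R2 = (220 × 150)/370.0 = 89.2 Ω.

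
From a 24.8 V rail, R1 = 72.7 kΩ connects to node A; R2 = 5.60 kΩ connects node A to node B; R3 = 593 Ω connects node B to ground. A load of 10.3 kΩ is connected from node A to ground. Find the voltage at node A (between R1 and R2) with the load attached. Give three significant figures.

V ≈ 1.25 V

Below node A the series string R2+R3 = 6193 Ω sits in parallel with the 10300 Ω load: 3868 Ω.
V_A = 24.8 × 3868/(72700 + 3868) = 1.25 V.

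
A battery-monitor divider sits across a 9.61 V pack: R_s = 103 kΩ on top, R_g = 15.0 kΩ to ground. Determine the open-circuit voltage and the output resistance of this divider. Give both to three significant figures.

V_th = 1.22 V, R_th = 13.1 kΩ

V_th is the open-circuit tap voltage: 9.61 × 15.0/(103 + 15.0) = 1.22 V.
With the supply zeroed, R_s and R_g appear in parallel from the tap: R_th = R_s‖R_g = (103 × 15.0)/118.0 = 13.1 kΩ.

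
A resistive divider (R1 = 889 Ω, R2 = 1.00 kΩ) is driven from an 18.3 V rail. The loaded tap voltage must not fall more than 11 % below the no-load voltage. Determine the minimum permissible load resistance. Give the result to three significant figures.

R_L(min) ≈ 3.81 kΩ

Output resistance R_th = R1‖R2 = (889 × 1000)/1889 = 470.6 Ω.
The fractional drop is R_th/(R_th + R_L); requiring this ≤ 0.110 gives R_L ≥ R_th(1/0.110 − 1) = 470.6 × 8.091 = 3.81 kΩ.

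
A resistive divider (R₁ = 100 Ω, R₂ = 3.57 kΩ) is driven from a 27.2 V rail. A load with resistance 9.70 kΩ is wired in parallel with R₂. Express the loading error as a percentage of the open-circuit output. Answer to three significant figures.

0.993 %

The divider's output (Thévenin) resistance is R₁‖R₂ = 97.28 Ω.
Fractional drop under load = R_th/(R_th + R_L) = 97.28 / (97.28 + 9700) = 0.009929.
So the output falls by 0.993 %.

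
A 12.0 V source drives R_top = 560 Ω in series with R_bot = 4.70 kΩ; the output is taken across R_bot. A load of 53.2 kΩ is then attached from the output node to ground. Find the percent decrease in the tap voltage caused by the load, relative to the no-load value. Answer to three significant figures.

0.932 %

The divider's output (Thévenin) resistance is R_top‖R_bot = 500.4 Ω.
Fractional drop under load = R_th/(R_th + R_L) = 500.4 / (500.4 + 53200) = 0.009318.
So the output falls by 0.932 %.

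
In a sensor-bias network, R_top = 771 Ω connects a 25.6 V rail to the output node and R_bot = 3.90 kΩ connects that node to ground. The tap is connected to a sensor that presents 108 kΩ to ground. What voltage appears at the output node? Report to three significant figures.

The load sits in parallel with R_bot: R_bot‖R_L = (3900 × 108000) / (3900 + 108000) = 3764 Ω.
V_out = 25.6 × 3764 / (771 + 3764) = 25.6 × 3764/4535 = 21.2 V.
(Unloaded it would have been 21.4 V.)

V_out ≈ 21.2 V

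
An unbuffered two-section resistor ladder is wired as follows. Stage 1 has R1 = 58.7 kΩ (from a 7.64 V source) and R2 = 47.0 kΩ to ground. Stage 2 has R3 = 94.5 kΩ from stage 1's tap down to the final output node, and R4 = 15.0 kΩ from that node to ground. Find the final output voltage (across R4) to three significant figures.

Stage 2 presents R3+R4 = 109.5 kΩ as a load on stage 1's tap.
Stage 1's lower leg becomes R2‖(R3+R4) = 32.88 kΩ, so V_mid = 7.64 × 32.88/91.58 = 2.743 V.
Stage 2 is itself unloaded: V_out = V_mid × R4/(R3+R4) = 2.743 × 15.0/109.5 = 0.376 V.

V_out ≈ 0.376 V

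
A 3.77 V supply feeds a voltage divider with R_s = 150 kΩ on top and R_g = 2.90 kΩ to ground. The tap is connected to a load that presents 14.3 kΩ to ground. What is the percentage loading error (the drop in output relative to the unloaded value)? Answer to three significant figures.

16.6 %

The divider's output (Thévenin) resistance is R_s‖R_g = 2.845 kΩ.
Fractional drop under load = R_th/(R_th + R_L) = 2.845 / (2.845 + 14.3) = 0.1659.
So the output falls by 16.6 %.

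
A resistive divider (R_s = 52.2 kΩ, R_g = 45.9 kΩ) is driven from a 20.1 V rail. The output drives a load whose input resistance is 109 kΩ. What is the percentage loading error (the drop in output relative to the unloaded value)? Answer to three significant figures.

The divider's output (Thévenin) resistance is R_s‖R_g = 24.42 kΩ.
Fractional drop under load = R_th/(R_th + R_L) = 24.42 / (24.42 + 109) = 0.1831.
So the output falls by 18.3 %.

18.3 %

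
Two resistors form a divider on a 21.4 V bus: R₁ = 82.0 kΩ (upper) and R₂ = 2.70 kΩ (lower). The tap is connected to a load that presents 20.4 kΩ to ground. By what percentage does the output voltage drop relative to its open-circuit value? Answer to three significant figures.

11.4 %

The divider's output (Thévenin) resistance is R₁‖R₂ = 2.614 kΩ.
Fractional drop under load = R_th/(R_th + R_L) = 2.614 / (2.614 + 20.4) = 0.1136.
So the output falls by 11.4 %.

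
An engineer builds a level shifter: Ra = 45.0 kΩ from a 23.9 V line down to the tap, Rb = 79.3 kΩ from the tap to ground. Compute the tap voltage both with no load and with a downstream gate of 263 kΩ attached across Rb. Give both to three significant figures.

Unloaded: 15.2 V; loaded: 13.7 V

Open-circuit: V = 23.9 × 79.3/(45.0 + 79.3) = 15.2 V.
With the load, Rb becomes Rb‖R_L = 60.93 kΩ, so V = 23.9 × 60.93/105.9 = 13.7 V.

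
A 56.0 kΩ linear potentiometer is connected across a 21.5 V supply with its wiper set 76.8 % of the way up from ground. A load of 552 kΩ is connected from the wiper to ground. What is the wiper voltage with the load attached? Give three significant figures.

The wiper splits the pot into (1−α)R = 12.99 kΩ above and αR = 43.01 kΩ below.
Lower section ‖ load = 39.90 kΩ.
V_wiper = 21.5 × 39.90/(12.99 + 39.90) = 16.2 V.

V ≈ 16.2 V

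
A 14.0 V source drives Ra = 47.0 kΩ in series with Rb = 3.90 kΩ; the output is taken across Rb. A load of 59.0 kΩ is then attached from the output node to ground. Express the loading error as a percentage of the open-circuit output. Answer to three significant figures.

The divider's output (Thévenin) resistance is Ra‖Rb = 3.601 kΩ.
Fractional drop under load = R_th/(R_th + R_L) = 3.601 / (3.601 + 59.0) = 0.05753.
So the output falls by 5.75 %.

5.75 %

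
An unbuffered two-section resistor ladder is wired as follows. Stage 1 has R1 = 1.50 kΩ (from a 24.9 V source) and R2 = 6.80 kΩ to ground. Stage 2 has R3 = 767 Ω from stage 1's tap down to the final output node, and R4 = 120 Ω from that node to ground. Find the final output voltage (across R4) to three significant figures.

V_out ≈ 1.16 V

Stage 2 presents R3+R4 = 887.0 Ω as a load on stage 1's tap.
Stage 1's lower leg becomes R2‖(R3+R4) = 784.6 Ω, so V_mid = 24.9 × 784.6/2285 = 8.552 V.
Stage 2 is itself unloaded: V_out = V_mid × R4/(R3+R4) = 8.552 × 120/887.0 = 1.16 V.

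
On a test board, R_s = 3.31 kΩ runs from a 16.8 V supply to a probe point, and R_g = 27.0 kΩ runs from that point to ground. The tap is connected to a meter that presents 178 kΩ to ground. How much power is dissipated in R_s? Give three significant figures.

P ≈ 1.31 mW

Total resistance from the source is R_s + (R_g‖R_L) = 26.75 kΩ, so I = 16.8/26.75 kΩ = 0.6279 mA.
P = I²·R_s = (0.6279 mA)² × 3.31 kΩ = 1.31 mW.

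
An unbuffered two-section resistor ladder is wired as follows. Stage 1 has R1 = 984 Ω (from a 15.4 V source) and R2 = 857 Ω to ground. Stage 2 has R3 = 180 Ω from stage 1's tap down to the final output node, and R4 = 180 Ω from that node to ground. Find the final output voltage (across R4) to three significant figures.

V_out ≈ 1.58 V

Stage 2 presents R3+R4 = 360.0 Ω as a load on stage 1's tap.
Stage 1's lower leg becomes R2‖(R3+R4) = 253.5 Ω, so V_mid = 15.4 × 253.5/1238 = 3.155 V.
Stage 2 is itself unloaded: V_out = V_mid × R4/(R3+R4) = 3.155 × 180/360.0 = 1.58 V.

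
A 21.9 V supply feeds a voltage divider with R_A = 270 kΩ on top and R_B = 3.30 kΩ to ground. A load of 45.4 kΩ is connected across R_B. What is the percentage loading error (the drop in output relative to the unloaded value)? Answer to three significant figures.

6.70 %

The divider's output (Thévenin) resistance is R_A‖R_B = 3.260 kΩ.
Fractional drop under load = R_th/(R_th + R_L) = 3.260 / (3.260 + 45.4) = 0.06700.
So the output falls by 6.70 %.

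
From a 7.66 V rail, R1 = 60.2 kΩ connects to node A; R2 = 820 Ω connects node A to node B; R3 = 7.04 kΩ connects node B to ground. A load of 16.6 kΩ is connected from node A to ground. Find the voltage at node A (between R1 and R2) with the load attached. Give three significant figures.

Below node A the series string R2+R3 = 7860 Ω sits in parallel with the 16600 Ω load: 5334 Ω.
V_A = 7.66 × 5334/(60200 + 5334) = 0.623 V.

V ≈ 0.623 V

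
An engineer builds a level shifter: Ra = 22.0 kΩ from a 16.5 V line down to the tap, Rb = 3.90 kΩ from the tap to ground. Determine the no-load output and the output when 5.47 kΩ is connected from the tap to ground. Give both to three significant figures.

Unloaded: 2.48 V; loaded: 1.55 V

Open-circuit: V = 16.5 × 3.90/(22.0 + 3.90) = 2.48 V.
With the load, Rb becomes Rb‖R_L = 2.277 kΩ, so V = 16.5 × 2.277/24.28 = 1.55 V.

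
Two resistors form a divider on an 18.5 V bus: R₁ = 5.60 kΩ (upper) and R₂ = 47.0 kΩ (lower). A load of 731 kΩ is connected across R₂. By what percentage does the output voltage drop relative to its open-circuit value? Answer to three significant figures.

The divider's output (Thévenin) resistance is R₁‖R₂ = 5.004 kΩ.
Fractional drop under load = R_th/(R_th + R_L) = 5.004 / (5.004 + 731) = 0.006799.
So the output falls by 0.680 %.

0.680 %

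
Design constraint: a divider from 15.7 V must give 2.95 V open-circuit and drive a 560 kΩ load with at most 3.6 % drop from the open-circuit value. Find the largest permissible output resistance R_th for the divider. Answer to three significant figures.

Loading drop = R_th/(R_th + R_L) ≤ 0.0360, so R_th ≤ R_L · ε/(1−ε) = 560 kΩ × 0.0360/0.9640 = 20.9 kΩ.
(Any R1, R2 with R2/(R1+R2) = 0.188 and R1‖R2 ≤ 20.9 kΩ will meet the spec.)

R_th ≤ 20.9 kΩ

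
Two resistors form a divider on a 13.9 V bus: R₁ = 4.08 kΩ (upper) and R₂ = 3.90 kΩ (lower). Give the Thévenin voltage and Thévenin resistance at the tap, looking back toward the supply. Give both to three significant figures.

V_th is the open-circuit tap voltage: 13.9 × 3.90/(4.08 + 3.90) = 6.79 V.
With the supply zeroed, R₁ and R₂ appear in parallel from the tap: R_th = R₁‖R₂ = (4.08 × 3.90)/7.980 = 1.99 kΩ.

V_th = 6.79 V, R_th = 1.99 kΩ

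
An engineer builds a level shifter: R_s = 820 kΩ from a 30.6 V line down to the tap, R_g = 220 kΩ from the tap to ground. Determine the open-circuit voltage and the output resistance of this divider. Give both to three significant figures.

V_th is the open-circuit tap voltage: 30.6 × 220/(820 + 220) = 6.47 V.
With the supply zeroed, R_s and R_g appear in parallel from the tap: R_th = R_s‖R_g = (820 × 220)/1040 = 173 kΩ.

V_th = 6.47 V, R_th = 173 kΩ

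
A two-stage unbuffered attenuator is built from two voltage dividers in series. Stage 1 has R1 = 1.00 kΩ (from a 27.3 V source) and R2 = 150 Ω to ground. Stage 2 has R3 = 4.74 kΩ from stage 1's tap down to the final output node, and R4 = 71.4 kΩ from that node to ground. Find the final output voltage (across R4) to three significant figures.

Stage 2 presents R3+R4 = 76140 Ω as a load on stage 1's tap.
Stage 1's lower leg becomes R2‖(R3+R4) = 149.7 Ω, so V_mid = 27.3 × 149.7/1150 = 3.555 V.
Stage 2 is itself unloaded: V_out = V_mid × R4/(R3+R4) = 3.555 × 71400/76140 = 3.33 V.

V_out ≈ 3.33 V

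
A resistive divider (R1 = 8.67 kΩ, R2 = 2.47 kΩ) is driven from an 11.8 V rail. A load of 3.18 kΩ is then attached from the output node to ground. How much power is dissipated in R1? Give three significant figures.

P ≈ 11.9 mW

Total resistance from the source is R1 + (R2‖R_L) = 10.06 kΩ, so I = 11.8/10.06 kΩ = 1.173 mA.
P = I²·R1 = (1.173 mA)² × 8.67 kΩ = 11.9 mW.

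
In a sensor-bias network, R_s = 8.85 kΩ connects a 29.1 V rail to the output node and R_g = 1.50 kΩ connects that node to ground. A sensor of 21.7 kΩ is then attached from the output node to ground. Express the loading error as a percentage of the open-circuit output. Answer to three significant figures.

The divider's output (Thévenin) resistance is R_s‖R_g = 1.283 kΩ.
Fractional drop under load = R_th/(R_th + R_L) = 1.283 / (1.283 + 21.7) = 0.05581.
So the output falls by 5.58 %.

5.58 %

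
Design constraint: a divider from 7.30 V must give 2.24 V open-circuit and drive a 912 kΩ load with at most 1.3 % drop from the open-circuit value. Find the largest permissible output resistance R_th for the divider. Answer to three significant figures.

R_th ≤ 12.0 kΩ

Loading drop = R_th/(R_th + R_L) ≤ 0.0130, so R_th ≤ R_L · ε/(1−ε) = 912 kΩ × 0.0130/0.9870 = 12.0 kΩ.
(Any R1, R2 with R2/(R1+R2) = 0.307 and R1‖R2 ≤ 12.0 kΩ will meet the spec.)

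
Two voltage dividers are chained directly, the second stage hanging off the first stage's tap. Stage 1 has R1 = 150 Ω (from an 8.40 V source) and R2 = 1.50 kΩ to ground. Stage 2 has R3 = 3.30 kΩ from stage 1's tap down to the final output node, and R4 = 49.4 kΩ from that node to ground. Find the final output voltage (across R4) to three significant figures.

V_out ≈ 7.14 V

Stage 2 presents R3+R4 = 52700 Ω as a load on stage 1's tap.
Stage 1's lower leg becomes R2‖(R3+R4) = 1458 Ω, so V_mid = 8.40 × 1458/1608 = 7.617 V.
Stage 2 is itself unloaded: V_out = V_mid × R4/(R3+R4) = 7.617 × 49400/52700 = 7.14 V.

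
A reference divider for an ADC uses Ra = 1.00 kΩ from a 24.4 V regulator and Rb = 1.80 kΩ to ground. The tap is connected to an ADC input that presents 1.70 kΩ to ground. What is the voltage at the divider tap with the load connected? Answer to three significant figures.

The load sits in parallel with Rb: Rb‖R_L = (1.80 × 1.70) / (1.80 + 1.70) = 0.8743 kΩ.
V_out = 24.4 × 0.8743 / (1.00 + 0.8743) = 24.4 × 0.8743/1.874 = 11.4 V.

V_out ≈ 11.4 V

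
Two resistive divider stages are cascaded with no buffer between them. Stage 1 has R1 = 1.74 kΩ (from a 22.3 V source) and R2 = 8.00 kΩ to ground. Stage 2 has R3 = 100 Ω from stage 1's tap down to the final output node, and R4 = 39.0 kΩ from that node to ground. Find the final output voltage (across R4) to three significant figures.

Stage 2 presents R3+R4 = 39100 Ω as a load on stage 1's tap.
Stage 1's lower leg becomes R2‖(R3+R4) = 6641 Ω, so V_mid = 22.3 × 6641/8381 = 17.67 V.
Stage 2 is itself unloaded: V_out = V_mid × R4/(R3+R4) = 17.67 × 39000/39100 = 17.6 V.

V_out ≈ 17.6 V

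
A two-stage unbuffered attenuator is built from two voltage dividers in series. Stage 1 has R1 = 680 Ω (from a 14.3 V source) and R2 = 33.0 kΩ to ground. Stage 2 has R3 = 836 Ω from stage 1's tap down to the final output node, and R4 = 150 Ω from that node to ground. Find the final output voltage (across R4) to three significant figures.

Stage 2 presents R3+R4 = 986.0 Ω as a load on stage 1's tap.
Stage 1's lower leg becomes R2‖(R3+R4) = 957.4 Ω, so V_mid = 14.3 × 957.4/1637 = 8.361 V.
Stage 2 is itself unloaded: V_out = V_mid × R4/(R3+R4) = 8.361 × 150/986.0 = 1.27 V.

V_out ≈ 1.27 V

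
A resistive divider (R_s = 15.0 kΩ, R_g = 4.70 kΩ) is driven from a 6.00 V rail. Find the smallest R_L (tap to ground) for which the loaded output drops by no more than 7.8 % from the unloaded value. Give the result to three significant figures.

R_L(min) ≈ 42.3 kΩ

Output resistance R_th = R_s‖R_g = (15.0 × 4.70)/19.70 = 3.579 kΩ.
The fractional drop is R_th/(R_th + R_L); requiring this ≤ 0.0780 gives R_L ≥ R_th(1/0.0780 − 1) = 3.579 × 11.82 = 42.3 kΩ.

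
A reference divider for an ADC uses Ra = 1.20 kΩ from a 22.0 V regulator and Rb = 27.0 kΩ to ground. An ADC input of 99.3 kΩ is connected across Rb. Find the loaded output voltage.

V_out ≈ 20.8 V

The load sits in parallel with Rb: Rb‖R_L = (27.0 × 99.3) / (27.0 + 99.3) = 21.23 kΩ.
V_out = 22.0 × 21.23 / (1.20 + 21.23) = 22.0 × 21.23/22.43 = 20.8 V.
(Unloaded it would have been 21.1 V.)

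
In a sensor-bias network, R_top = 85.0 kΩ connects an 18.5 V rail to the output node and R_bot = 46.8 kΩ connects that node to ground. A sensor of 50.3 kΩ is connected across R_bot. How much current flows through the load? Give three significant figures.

I_L ≈ 0.0816 mA

R_bot‖R_L = 24.24 kΩ; V_out = 18.5 × 24.24/109.2 = 4.106 V.
I_L = V_out / R_L = 4.106 / 50.3 kΩ = 0.0816 mA.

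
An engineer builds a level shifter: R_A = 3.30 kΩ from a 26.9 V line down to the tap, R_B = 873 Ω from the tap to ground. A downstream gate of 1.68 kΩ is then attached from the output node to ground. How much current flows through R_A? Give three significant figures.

R_B‖R_L = 574.5 Ω, so the source sees R_A + R_B‖R_L = 3874 Ω.
I = 26.9 V / 3874 Ω = 6.94 mA.

I ≈ 6.94 mA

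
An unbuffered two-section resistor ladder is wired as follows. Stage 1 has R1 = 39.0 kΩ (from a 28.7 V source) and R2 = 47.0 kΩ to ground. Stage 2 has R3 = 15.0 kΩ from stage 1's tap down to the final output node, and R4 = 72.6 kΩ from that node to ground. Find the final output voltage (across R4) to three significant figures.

V_out ≈ 10.5 V

Stage 2 presents R3+R4 = 87.60 kΩ as a load on stage 1's tap.
Stage 1's lower leg becomes R2‖(R3+R4) = 30.59 kΩ, so V_mid = 28.7 × 30.59/69.59 = 12.62 V.
Stage 2 is itself unloaded: V_out = V_mid × R4/(R3+R4) = 12.62 × 72.6/87.60 = 10.5 V.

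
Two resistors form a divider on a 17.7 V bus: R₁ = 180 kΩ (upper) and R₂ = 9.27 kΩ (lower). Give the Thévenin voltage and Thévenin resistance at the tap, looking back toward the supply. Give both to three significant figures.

V_th = 0.867 V, R_th = 8.82 kΩ

V_th is the open-circuit tap voltage: 17.7 × 9.27/(180 + 9.27) = 0.867 V.
With the supply zeroed, R₁ and R₂ appear in parallel from the tap: R_th = R₁‖R₂ = (180 × 9.27)/189.3 = 8.82 kΩ.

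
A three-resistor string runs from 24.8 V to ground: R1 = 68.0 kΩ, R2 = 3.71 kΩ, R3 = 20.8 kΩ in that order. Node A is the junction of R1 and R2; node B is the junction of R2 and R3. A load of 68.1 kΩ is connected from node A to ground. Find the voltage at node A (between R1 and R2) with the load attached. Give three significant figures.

V ≈ 5.20 V

Below node A the series string R2+R3 = 24.51 kΩ sits in parallel with the 68.1 kΩ load: 18.02 kΩ.
V_A = 24.8 × 18.02/(68.0 + 18.02) = 5.20 V.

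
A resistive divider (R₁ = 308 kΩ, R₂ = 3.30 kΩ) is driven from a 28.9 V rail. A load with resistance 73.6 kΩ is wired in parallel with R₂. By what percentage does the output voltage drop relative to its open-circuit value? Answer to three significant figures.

4.25 %

The divider's output (Thévenin) resistance is R₁‖R₂ = 3.265 kΩ.
Fractional drop under load = R_th/(R_th + R_L) = 3.265 / (3.265 + 73.6) = 0.04248.
So the output falls by 4.25 %.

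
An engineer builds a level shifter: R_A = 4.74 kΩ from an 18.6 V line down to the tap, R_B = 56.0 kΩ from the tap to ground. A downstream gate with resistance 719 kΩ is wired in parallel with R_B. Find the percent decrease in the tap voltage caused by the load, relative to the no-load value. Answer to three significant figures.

0.604 %

The divider's output (Thévenin) resistance is R_A‖R_B = 4.370 kΩ.
Fractional drop under load = R_th/(R_th + R_L) = 4.370 / (4.370 + 719) = 0.006041.
So the output falls by 0.604 %.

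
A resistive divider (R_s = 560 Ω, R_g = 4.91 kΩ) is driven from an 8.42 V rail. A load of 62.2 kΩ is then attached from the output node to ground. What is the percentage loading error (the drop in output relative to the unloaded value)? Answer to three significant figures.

The divider's output (Thévenin) resistance is R_s‖R_g = 502.7 Ω.
Fractional drop under load = R_th/(R_th + R_L) = 502.7 / (502.7 + 62200) = 0.008017.
So the output falls by 0.802 %.

0.802 %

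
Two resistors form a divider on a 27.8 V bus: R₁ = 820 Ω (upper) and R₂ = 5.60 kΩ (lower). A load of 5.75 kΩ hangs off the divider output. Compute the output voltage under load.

V_out ≈ 21.6 V

The load sits in parallel with R₂: R₂‖R_L = (5600 × 5750) / (5600 + 5750) = 2837 Ω.
V_out = 27.8 × 2837 / (820 + 2837) = 27.8 × 2837/3657 = 21.6 V.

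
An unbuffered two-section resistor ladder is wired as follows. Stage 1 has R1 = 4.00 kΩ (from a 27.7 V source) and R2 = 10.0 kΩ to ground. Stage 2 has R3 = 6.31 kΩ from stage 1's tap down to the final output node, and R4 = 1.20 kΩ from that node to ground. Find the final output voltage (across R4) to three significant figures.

Stage 2 presents R3+R4 = 7.510 kΩ as a load on stage 1's tap.
Stage 1's lower leg becomes R2‖(R3+R4) = 4.289 kΩ, so V_mid = 27.7 × 4.289/8.289 = 14.33 V.
Stage 2 is itself unloaded: V_out = V_mid × R4/(R3+R4) = 14.33 × 1.20/7.510 = 2.29 V.

V_out ≈ 2.29 V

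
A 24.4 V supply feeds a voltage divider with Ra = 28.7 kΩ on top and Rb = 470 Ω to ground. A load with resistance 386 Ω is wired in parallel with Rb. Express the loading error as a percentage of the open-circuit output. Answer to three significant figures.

The divider's output (Thévenin) resistance is Ra‖Rb = 462.4 Ω.
Fractional drop under load = R_th/(R_th + R_L) = 462.4 / (462.4 + 386) = 0.5450.
So the output falls by 54.5 %.

54.5 %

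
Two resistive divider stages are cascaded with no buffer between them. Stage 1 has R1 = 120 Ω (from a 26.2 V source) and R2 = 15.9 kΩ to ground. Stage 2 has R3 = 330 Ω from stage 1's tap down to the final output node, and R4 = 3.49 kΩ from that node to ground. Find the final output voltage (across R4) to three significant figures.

V_out ≈ 23.0 V

Stage 2 presents R3+R4 = 3820 Ω as a load on stage 1's tap.
Stage 1's lower leg becomes R2‖(R3+R4) = 3080 Ω, so V_mid = 26.2 × 3080/3200 = 25.22 V.
Stage 2 is itself unloaded: V_out = V_mid × R4/(R3+R4) = 25.22 × 3490/3820 = 23.0 V.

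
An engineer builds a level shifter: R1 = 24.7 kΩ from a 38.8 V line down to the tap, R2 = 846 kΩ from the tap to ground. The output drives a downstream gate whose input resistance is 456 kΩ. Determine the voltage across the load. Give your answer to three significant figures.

V_out ≈ 35.8 V

The load sits in parallel with R2: R2‖R_L = (846 × 456) / (846 + 456) = 296.3 kΩ.
V_out = 38.8 × 296.3 / (24.7 + 296.3) = 38.8 × 296.3/321.0 = 35.8 V.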